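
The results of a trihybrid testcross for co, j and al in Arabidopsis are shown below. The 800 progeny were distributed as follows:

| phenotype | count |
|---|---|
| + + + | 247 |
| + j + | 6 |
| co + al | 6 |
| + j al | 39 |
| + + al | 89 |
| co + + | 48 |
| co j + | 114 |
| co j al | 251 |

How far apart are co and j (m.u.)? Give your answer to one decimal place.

The two most frequent reciprocal classes, + + + and co j al, are the parental types, so the F1 was + + + / co j al.
The two rarest classes, + j + and co + al, are the double crossovers. Comparing them with the parentals, only the j allele has switched, so j is the middle locus and the order is co – j – al.
Crossovers in the co–j interval produce the single-crossover classes co + + and + j al (48 + 39 = 87) plus the double crossovers (12).
RF(co–j) = (87 + 12) / 800 = 99/800 = 0.1237 → 12.4 m.u.

12.4 m.u.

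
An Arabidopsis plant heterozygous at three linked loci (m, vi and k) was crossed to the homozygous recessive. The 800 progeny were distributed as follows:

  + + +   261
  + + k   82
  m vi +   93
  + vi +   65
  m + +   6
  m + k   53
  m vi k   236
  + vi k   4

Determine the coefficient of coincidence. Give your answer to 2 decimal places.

0.34

The two most frequent reciprocal classes, + + + and m vi k, are the parental types, so the F1 was + + + / m vi k.
The two rarest classes, m + + and + vi k, are the double crossovers. Comparing them with the parentals, only the m allele has switched, so m is the middle locus and the order is k – m – vi.
k–m: (175 + 10)/800 = 0.2313; m–vi: (118 + 10)/800 = 0.1600.
Expected DCO frequency = 0.2313 × 0.1600 ≈ 0.03701; observed = 10/800 ≈ 0.01250.
Coefficient of coincidence = 0.01250/0.03701 ≈ 0.34.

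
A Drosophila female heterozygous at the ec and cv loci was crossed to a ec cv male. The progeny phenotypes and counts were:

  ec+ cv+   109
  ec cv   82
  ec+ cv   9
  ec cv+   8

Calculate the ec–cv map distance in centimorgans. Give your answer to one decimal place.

The two most frequent classes, ec+ cv+ (109) and ec cv (82), are the parental types, so the F1 was ec+ cv+ / ec cv.
The recombinant classes are ec+ cv and ec cv+: 9 + 8 = 17.
Recombination frequency = 17/208 = 0.0817 ≈ 8.2%, i.e. 8.2 centimorgans.

8.2 centimorgans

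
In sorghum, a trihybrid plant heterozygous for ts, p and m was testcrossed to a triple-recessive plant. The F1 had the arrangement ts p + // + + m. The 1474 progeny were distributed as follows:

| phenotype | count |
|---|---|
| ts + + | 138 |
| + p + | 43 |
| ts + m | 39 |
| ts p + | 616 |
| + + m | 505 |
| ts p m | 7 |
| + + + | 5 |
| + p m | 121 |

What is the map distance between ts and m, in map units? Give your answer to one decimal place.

6.4 map units

The two rarest classes, ts p m and + + +, are the double crossovers. Comparing them with the parentals, only the m allele has switched, so m is the middle locus and the order is ts – m – p.
Crossovers in the ts–m interval produce the single-crossover classes + p + and ts + m (43 + 39 = 82) plus the double crossovers (12).
RF(ts–m) = (82 + 12) / 1474 = 94/1474 = 0.0638 → 6.4 map units.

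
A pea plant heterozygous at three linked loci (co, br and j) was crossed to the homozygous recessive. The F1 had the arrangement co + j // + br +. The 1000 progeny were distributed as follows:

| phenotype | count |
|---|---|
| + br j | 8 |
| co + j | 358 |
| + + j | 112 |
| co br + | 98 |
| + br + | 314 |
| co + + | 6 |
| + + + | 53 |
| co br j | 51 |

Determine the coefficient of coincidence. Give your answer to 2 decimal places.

0.53

The two rarest classes, co + + and + br j, are the double crossovers. Comparing them with the parentals, only the j allele has switched, so j is the middle locus and the order is co – j – br.
co–j: (210 + 14)/1000 = 0.2240; j–br: (104 + 14)/1000 = 0.1180.
Expected DCO frequency = 0.2240 × 0.1180 ≈ 0.02643; observed = 14/1000 ≈ 0.01400.
Coefficient of coincidence = 0.01400/0.02643 ≈ 0.53.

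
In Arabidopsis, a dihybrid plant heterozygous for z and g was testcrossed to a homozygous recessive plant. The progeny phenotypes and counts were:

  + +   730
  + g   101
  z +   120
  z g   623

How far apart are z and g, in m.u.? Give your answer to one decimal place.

The two most frequent classes, + + (730) and z g (623), are the parental types, so the F1 was + + / z g.
The recombinant classes are + g and z +: 101 + 120 = 221.
Recombination frequency = 221/1574 = 0.1404 ≈ 14.0%, i.e. 14.0 m.u.

14.0 m.u.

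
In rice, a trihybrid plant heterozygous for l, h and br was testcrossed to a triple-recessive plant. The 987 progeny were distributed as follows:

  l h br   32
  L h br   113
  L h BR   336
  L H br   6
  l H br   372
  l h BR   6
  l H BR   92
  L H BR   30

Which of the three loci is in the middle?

The two most frequent reciprocal classes, L h BR and l H br, are the parental types, so the F1 was L h BR / l H br.
The two rarest classes, l h BR and L H br, are the double crossovers. Comparing them with the parentals, only the l allele has switched, so l is the middle locus and the order is br – l – h.

l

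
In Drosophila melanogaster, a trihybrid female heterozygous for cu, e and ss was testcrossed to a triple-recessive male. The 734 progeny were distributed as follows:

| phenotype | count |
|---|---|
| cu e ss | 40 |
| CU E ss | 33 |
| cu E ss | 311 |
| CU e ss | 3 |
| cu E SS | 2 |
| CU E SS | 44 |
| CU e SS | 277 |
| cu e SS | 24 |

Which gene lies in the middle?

The two most frequent reciprocal classes, CU e SS and cu E ss, are the parental types, so the F1 was CU e SS / cu E ss.
The two rarest classes, CU e ss and cu E SS, are the double crossovers. Comparing them with the parentals, only the ss allele has switched, so ss is the middle locus and the order is cu – ss – e.

ss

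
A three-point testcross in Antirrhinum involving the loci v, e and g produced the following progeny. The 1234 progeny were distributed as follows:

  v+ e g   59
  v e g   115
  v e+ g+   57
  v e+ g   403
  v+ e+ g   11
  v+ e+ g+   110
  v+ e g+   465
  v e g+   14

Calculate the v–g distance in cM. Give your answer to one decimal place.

11.4 cM

The two most frequent reciprocal classes, v+ e g+ and v e+ g, are the parental types, so the F1 was v+ e g+ / v e+ g.
The two rarest classes, v e g+ and v+ e+ g, are the double crossovers. Comparing them with the parentals, only the v allele has switched, so v is the middle locus and the order is g – v – e.
Crossovers in the g–v interval produce the single-crossover classes v+ e g and v e+ g+ (59 + 57 = 116) plus the double crossovers (25).
RF(g–v) = (116 + 25) / 1234 = 141/1234 = 0.1143 → 11.4 cM.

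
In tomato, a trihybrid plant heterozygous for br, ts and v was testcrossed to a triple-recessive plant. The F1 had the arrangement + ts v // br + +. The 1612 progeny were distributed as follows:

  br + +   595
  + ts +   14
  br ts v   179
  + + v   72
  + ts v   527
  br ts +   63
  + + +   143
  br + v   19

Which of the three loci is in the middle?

The two rarest classes, + ts + and br + v, are the double crossovers. Comparing them with the parentals, only the v allele has switched, so v is the middle locus and the order is ts – v – br.

v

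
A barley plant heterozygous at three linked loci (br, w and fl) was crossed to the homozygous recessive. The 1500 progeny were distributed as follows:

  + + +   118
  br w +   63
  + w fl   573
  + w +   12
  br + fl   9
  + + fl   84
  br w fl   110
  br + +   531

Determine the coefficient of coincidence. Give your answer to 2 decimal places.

0.75

The two most frequent reciprocal classes, + w fl and br + +, are the parental types, so the F1 was + w fl / br + +.
The two rarest classes, + w + and br + fl, are the double crossovers. Comparing them with the parentals, only the fl allele has switched, so fl is the middle locus and the order is br – fl – w.
br–fl: (228 + 21)/1500 = 0.1660; fl–w: (147 + 21)/1500 = 0.1120.
Expected DCO frequency = 0.1660 × 0.1120 ≈ 0.01859; observed = 21/1500 ≈ 0.01400.
Coefficient of coincidence = 0.01400/0.01859 ≈ 0.75.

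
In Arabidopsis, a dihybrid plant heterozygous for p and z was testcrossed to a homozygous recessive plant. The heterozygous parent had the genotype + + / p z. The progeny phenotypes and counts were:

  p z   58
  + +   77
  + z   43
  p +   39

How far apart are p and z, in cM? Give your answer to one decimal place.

37.8 cM

The recombinant classes are + z and p +: 43 + 39 = 82.
Recombination frequency = 82/217 = 0.3779 ≈ 37.8%, i.e. 37.8 cM.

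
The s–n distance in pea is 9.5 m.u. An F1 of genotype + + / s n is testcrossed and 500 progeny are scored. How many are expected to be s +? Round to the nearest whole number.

A map distance of 9.5 m.u. corresponds to a recombination frequency of 0.095.
The F1 is + + / s n, so s + is a recombinant gamete class with expected frequency r/2 = 0.095/2 = 0.0475.
Expected number = 0.0475 × 500 = 23.75 ≈ 24.

24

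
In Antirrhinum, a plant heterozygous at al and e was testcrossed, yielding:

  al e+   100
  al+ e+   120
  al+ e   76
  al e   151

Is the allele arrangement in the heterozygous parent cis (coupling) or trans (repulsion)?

The two most frequent classes are al+ e+ (120) and al e (151); these are the parental (non-recombinant) types.
So the F1 carried al+ e+ on one chromosome and al e on the other — the recessive alleles are on the same chromosome (cis / coupling).

cis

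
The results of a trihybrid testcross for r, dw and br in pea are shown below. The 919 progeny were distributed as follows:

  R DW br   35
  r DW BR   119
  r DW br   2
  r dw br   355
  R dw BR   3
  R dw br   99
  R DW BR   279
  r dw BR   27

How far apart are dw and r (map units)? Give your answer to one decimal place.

The two most frequent reciprocal classes, r dw br and R DW BR, are the parental types, so the F1 was r dw br / R DW BR.
The two rarest classes, r DW br and R dw BR, are the double crossovers. Comparing them with the parentals, only the dw allele has switched, so dw is the middle locus and the order is br – dw – r.
Crossovers in the dw–r interval produce the single-crossover classes R dw br and r DW BR (99 + 119 = 218) plus the double crossovers (5).
RF(dw–r) = (218 + 5) / 919 = 223/919 = 0.2427 → 24.3 map units.

24.3 map units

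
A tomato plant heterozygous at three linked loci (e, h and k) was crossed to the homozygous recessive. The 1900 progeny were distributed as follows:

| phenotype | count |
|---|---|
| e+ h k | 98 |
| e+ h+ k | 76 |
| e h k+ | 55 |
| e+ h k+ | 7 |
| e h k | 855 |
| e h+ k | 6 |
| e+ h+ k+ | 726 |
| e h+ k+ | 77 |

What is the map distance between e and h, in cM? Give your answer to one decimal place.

The two most frequent reciprocal classes, e+ h+ k+ and e h k, are the parental types, so the F1 was e+ h+ k+ / e h k.
The two rarest classes, e+ h k+ and e h+ k, are the double crossovers. Comparing them with the parentals, only the h allele has switched, so h is the middle locus and the order is e – h – k.
Crossovers in the e–h interval produce the single-crossover classes e h+ k+ and e+ h k (77 + 98 = 175) plus the double crossovers (13).
RF(e–h) = (175 + 13) / 1900 = 188/1900 = 0.0989 → 9.9 cM.

9.9 cM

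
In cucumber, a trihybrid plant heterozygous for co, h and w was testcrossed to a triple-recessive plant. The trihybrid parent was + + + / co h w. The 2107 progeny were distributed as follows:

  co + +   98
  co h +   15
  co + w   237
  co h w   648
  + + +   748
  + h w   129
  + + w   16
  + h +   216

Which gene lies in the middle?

w

The two rarest classes, + + w and co h +, are the double crossovers. Comparing them with the parentals, only the w allele has switched, so w is the middle locus and the order is h – w – co.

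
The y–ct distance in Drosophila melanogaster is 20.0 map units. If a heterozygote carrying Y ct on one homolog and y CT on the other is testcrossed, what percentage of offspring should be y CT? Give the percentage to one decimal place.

40.0%

A map distance of 20.0 map units corresponds to a recombination frequency of 0.200.
The F1 is Y ct / y CT, so y CT is a parental gamete class with expected frequency (1 − r)/2 = 0.800/2 = 0.4000.
That is 0.4000 = 40.0% of the progeny.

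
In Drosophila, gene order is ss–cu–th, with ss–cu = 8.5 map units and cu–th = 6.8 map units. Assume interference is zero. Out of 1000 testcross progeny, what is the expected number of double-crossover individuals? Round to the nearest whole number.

Map distances give recombination frequencies of 0.085 and 0.068 for the two intervals.
With no interference, expected double-crossover frequency = 0.085 × 0.068 = 0.00578.
Expected number = 0.00578 × 1000 = 5.78 ≈ 6.

6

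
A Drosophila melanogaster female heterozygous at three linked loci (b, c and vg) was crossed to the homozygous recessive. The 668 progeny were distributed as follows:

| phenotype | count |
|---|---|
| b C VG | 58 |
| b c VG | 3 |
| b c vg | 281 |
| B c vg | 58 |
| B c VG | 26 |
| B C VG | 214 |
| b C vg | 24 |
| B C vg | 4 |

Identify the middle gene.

The two most frequent reciprocal classes, B C VG and b c vg, are the parental types, so the F1 was B C VG / b c vg.
The two rarest classes, B C vg and b c VG, are the double crossovers. Comparing them with the parentals, only the vg allele has switched, so vg is the middle locus and the order is b – vg – c.

vg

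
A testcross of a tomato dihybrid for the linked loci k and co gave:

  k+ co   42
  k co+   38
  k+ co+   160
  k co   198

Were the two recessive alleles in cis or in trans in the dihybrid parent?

cis

The two most frequent classes are k+ co+ (160) and k co (198); these are the parental (non-recombinant) types.
So the F1 carried k+ co+ on one chromosome and k co on the other — the recessive alleles are on the same chromosome (cis / coupling).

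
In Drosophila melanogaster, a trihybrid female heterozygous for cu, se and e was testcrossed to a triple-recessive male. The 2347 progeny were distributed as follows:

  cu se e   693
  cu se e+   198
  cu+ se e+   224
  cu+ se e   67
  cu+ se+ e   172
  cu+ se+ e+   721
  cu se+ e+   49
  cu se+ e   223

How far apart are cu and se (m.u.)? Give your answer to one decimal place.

The two most frequent reciprocal classes, cu+ se+ e+ and cu se e, are the parental types, so the F1 was cu+ se+ e+ / cu se e.
The two rarest classes, cu se+ e+ and cu+ se e, are the double crossovers. Comparing them with the parentals, only the cu allele has switched, so cu is the middle locus and the order is se – cu – e.
Crossovers in the se–cu interval produce the single-crossover classes cu+ se e+ and cu se+ e (224 + 223 = 447) plus the double crossovers (116).
RF(se–cu) = (447 + 116) / 2347 = 563/2347 = 0.2399 → 24.0 m.u.

24.0 m.u.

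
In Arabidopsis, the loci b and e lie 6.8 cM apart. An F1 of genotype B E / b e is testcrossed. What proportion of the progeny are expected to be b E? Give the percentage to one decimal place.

3.4%

A map distance of 6.8 cM corresponds to a recombination frequency of 0.068.
The F1 is B E / b e, so b E is a recombinant gamete class with expected frequency r/2 = 0.068/2 = 0.0340.
That is 0.0340 = 3.4% of the progeny.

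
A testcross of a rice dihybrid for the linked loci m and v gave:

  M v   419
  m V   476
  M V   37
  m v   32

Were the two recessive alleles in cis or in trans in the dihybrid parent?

trans

The two most frequent classes are M v (419) and m V (476); these are the parental (non-recombinant) types.
So the F1 carried M v on one chromosome and m V on the other — the recessive alleles are on opposite chromosomes (trans / repulsion).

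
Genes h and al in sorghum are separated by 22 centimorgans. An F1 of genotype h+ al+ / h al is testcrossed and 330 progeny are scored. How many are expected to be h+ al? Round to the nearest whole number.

A map distance of 22 centimorgans corresponds to a recombination frequency of 0.220.
The F1 is h+ al+ / h al, so h+ al is a recombinant gamete class with expected frequency r/2 = 0.220/2 = 0.1100.
Expected number = 0.1100 × 330 = 36.30 ≈ 36.

36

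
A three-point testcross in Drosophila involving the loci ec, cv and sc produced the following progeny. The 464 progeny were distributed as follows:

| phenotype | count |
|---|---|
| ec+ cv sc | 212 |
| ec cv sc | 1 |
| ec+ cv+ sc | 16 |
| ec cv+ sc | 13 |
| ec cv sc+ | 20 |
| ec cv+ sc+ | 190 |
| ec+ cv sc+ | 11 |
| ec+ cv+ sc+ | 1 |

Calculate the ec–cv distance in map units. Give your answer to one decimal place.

8.2 map units

The two most frequent reciprocal classes, ec cv+ sc+ and ec+ cv sc, are the parental types, so the F1 was ec cv+ sc+ / ec+ cv sc.
The two rarest classes, ec+ cv+ sc+ and ec cv sc, are the double crossovers. Comparing them with the parentals, only the ec allele has switched, so ec is the middle locus and the order is cv – ec – sc.
Crossovers in the cv–ec interval produce the single-crossover classes ec cv sc+ and ec+ cv+ sc (20 + 16 = 36) plus the double crossovers (2).
RF(cv–ec) = (36 + 2) / 464 = 38/464 = 0.0819 → 8.2 map units.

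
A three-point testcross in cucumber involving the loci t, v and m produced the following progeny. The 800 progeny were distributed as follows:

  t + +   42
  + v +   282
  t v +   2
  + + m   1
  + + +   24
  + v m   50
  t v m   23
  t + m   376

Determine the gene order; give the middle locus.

The two most frequent reciprocal classes, + v + and t + m, are the parental types, so the F1 was + v + / t + m.
The two rarest classes, t v + and + + m, are the double crossovers. Comparing them with the parentals, only the t allele has switched, so t is the middle locus and the order is m – t – v.

t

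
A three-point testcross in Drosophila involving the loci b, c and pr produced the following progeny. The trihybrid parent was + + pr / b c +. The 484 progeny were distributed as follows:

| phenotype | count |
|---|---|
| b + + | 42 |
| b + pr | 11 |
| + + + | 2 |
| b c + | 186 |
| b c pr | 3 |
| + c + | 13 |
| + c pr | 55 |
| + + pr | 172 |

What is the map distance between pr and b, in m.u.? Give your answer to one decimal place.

The two rarest classes, + + + and b c pr, are the double crossovers. Comparing them with the parentals, only the pr allele has switched, so pr is the middle locus and the order is b – pr – c.
Crossovers in the b–pr interval produce the single-crossover classes b + pr and + c + (11 + 13 = 24) plus the double crossovers (5).
RF(b–pr) = (24 + 5) / 484 = 29/484 = 0.0599 → 6.0 m.u.

6.0 m.u.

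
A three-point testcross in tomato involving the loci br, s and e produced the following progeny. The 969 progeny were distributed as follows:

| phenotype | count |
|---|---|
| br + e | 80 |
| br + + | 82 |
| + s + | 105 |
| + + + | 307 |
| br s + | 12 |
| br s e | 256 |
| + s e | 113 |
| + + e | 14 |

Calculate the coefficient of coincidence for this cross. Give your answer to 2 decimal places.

0.54

The two most frequent reciprocal classes, + + + and br s e, are the parental types, so the F1 was + + + / br s e.
The two rarest classes, + + e and br s +, are the double crossovers. Comparing them with the parentals, only the e allele has switched, so e is the middle locus and the order is s – e – br.
s–e: (185 + 26)/969 = 0.2178; e–br: (195 + 26)/969 = 0.2281.
Expected DCO frequency = 0.2178 × 0.2281 ≈ 0.04968; observed = 26/969 ≈ 0.02683.
Coefficient of coincidence = 0.02683/0.04968 ≈ 0.54.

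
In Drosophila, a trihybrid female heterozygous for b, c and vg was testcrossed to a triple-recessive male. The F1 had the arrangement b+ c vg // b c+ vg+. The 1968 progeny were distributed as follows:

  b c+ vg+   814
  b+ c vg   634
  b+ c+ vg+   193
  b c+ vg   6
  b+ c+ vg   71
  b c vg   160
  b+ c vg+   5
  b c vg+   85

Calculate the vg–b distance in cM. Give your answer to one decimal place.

18.5 cM

The two rarest classes, b+ c vg+ and b c+ vg, are the double crossovers. Comparing them with the parentals, only the vg allele has switched, so vg is the middle locus and the order is c – vg – b.
Crossovers in the vg–b interval produce the single-crossover classes b c vg and b+ c+ vg+ (160 + 193 = 353) plus the double crossovers (11).
RF(vg–b) = (353 + 11) / 1968 = 364/1968 = 0.1850 → 18.5 cM.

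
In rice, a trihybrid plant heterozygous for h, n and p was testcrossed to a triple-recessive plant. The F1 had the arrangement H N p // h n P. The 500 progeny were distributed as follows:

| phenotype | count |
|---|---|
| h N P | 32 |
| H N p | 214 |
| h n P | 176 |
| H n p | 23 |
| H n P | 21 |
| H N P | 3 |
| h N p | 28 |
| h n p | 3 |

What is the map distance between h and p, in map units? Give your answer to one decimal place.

The two rarest classes, H N P and h n p, are the double crossovers. Comparing them with the parentals, only the p allele has switched, so p is the middle locus and the order is h – p – n.
Crossovers in the h–p interval produce the single-crossover classes h N p and H n P (28 + 21 = 49) plus the double crossovers (6).
RF(h–p) = (49 + 6) / 500 = 55/500 = 0.1100 → 11.0 map units.

11.0 map units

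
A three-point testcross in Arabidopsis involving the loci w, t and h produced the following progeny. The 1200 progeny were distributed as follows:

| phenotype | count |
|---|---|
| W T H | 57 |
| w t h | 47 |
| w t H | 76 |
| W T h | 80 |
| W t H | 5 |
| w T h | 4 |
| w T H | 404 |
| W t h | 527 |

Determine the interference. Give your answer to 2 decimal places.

The two most frequent reciprocal classes, W t h and w T H, are the parental types, so the F1 was W t h / w T H.
The two rarest classes, W t H and w T h, are the double crossovers. Comparing them with the parentals, only the h allele has switched, so h is the middle locus and the order is w – h – t.
w–h: (104 + 9)/1200 = 0.0942; h–t: (156 + 9)/1200 = 0.1375.
Expected DCO frequency = 0.0942 × 0.1375 ≈ 0.01295; observed = 9/1200 ≈ 0.00750.
Coefficient of coincidence = 0.00750/0.01295 ≈ 0.58; interference = 1 − 0.58 = 0.42.

0.42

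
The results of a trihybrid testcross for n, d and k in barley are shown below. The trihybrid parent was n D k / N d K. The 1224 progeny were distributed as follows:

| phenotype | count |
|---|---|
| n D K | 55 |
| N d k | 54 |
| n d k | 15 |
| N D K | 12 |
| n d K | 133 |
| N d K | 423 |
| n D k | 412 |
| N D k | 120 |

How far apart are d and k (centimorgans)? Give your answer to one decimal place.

11.1 centimorgans

The two rarest classes, n d k and N D K, are the double crossovers. Comparing them with the parentals, only the d allele has switched, so d is the middle locus and the order is n – d – k.
Crossovers in the d–k interval produce the single-crossover classes n D K and N d k (55 + 54 = 109) plus the double crossovers (27).
RF(d–k) = (109 + 27) / 1224 = 136/1224 = 0.1111 → 11.1 centimorgans.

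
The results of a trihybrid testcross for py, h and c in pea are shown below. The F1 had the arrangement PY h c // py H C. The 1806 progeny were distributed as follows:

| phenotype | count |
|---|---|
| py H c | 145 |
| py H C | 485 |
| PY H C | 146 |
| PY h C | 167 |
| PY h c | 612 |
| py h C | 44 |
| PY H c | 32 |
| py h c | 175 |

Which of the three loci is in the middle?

h

The two rarest classes, PY H c and py h C, are the double crossovers. Comparing them with the parentals, only the h allele has switched, so h is the middle locus and the order is c – h – py.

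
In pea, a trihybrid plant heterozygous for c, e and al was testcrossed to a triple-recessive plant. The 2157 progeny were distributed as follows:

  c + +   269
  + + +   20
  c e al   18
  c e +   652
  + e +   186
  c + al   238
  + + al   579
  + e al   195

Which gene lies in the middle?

The two most frequent reciprocal classes, + + al and c e +, are the parental types, so the F1 was + + al / c e +.
The two rarest classes, + + + and c e al, are the double crossovers. Comparing them with the parentals, only the al allele has switched, so al is the middle locus and the order is e – al – c.

al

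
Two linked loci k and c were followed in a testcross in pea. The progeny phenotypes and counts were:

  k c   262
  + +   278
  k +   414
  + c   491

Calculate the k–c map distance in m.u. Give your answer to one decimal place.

37.4 m.u.

The two most frequent classes, + c (491) and k + (414), are the parental types, so the F1 was + c / k +.
The recombinant classes are + + and k c: 278 + 262 = 540.
Recombination frequency = 540/1445 = 0.3737 ≈ 37.4%, i.e. 37.4 m.u.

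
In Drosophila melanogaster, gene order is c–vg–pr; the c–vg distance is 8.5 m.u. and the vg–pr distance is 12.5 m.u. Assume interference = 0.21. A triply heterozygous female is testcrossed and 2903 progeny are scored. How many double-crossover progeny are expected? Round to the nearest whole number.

Map distances give recombination frequencies of 0.085 and 0.125 for the two intervals.
With interference 0.21 (so coincidence = 0.79), expected double-crossover frequency = 0.085 × 0.125 × 0.79 = 0.00839.
Expected number = 0.00839 × 2903 = 24.37 ≈ 24.

24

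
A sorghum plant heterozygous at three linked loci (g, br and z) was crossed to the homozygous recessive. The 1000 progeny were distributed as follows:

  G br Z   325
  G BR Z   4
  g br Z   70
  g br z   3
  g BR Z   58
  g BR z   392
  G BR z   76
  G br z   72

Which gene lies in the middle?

br

The two most frequent reciprocal classes, g BR z and G br Z, are the parental types, so the F1 was g BR z / G br Z.
The two rarest classes, g br z and G BR Z, are the double crossovers. Comparing them with the parentals, only the br allele has switched, so br is the middle locus and the order is z – br – g.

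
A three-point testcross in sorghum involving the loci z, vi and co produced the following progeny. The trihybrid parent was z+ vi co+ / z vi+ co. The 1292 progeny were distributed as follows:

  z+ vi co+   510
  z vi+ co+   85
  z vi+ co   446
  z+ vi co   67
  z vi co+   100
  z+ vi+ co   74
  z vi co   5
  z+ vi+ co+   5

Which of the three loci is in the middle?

vi

The two rarest classes, z+ vi+ co+ and z vi co, are the double crossovers. Comparing them with the parentals, only the vi allele has switched, so vi is the middle locus and the order is z – vi – co.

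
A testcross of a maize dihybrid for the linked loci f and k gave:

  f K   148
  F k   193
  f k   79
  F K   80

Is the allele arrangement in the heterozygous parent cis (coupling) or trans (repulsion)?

trans

The two most frequent classes are F k (193) and f K (148); these are the parental (non-recombinant) types.
So the F1 carried F k on one chromosome and f K on the other — the recessive alleles are on opposite chromosomes (trans / repulsion).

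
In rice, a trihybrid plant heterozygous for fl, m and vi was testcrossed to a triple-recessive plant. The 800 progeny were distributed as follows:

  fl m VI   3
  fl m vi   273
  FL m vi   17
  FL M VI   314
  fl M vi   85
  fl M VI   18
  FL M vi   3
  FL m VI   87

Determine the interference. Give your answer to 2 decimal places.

The two most frequent reciprocal classes, FL M VI and fl m vi, are the parental types, so the F1 was FL M VI / fl m vi.
The two rarest classes, FL M vi and fl m VI, are the double crossovers. Comparing them with the parentals, only the vi allele has switched, so vi is the middle locus and the order is m – vi – fl.
m–vi: (172 + 6)/800 = 0.2225; vi–fl: (35 + 6)/800 = 0.0512.
Expected DCO frequency = 0.2225 × 0.0512 ≈ 0.01139; observed = 6/800 ≈ 0.00750.
Coefficient of coincidence = 0.00750/0.01139 ≈ 0.66; interference = 1 − 0.66 = 0.34.

0.34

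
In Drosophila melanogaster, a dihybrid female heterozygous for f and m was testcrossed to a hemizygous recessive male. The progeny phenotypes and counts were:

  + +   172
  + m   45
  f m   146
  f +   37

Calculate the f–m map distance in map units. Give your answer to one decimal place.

The two most frequent classes, + + (172) and f m (146), are the parental types, so the F1 was + + / f m.
The recombinant classes are + m and f +: 45 + 37 = 82.
Recombination frequency = 82/400 = 0.2050 ≈ 20.5%, i.e. 20.5 map units.

20.5 map units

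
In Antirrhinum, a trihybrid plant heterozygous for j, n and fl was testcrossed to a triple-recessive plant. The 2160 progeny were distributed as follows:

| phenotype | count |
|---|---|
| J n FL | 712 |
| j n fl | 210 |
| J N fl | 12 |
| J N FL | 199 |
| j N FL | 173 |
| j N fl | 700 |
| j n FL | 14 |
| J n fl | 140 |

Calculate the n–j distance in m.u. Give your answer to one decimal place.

The two most frequent reciprocal classes, j N fl and J n FL, are the parental types, so the F1 was j N fl / J n FL.
The two rarest classes, J N fl and j n FL, are the double crossovers. Comparing them with the parentals, only the j allele has switched, so j is the middle locus and the order is fl – j – n.
Crossovers in the j–n interval produce the single-crossover classes j n fl and J N FL (210 + 199 = 409) plus the double crossovers (26).
RF(j–n) = (409 + 26) / 2160 = 435/2160 = 0.2014 → 20.1 m.u.

20.1 m.u.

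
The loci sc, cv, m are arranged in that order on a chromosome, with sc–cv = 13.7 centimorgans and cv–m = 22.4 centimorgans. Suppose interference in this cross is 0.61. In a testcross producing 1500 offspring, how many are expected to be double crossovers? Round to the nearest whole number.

Map distances give recombination frequencies of 0.137 and 0.224 for the two intervals.
With interference 0.61 (so coincidence = 0.39), expected double-crossover frequency = 0.137 × 0.224 × 0.39 = 0.01197.
Expected number = 0.01197 × 1500 = 17.95 ≈ 18.

18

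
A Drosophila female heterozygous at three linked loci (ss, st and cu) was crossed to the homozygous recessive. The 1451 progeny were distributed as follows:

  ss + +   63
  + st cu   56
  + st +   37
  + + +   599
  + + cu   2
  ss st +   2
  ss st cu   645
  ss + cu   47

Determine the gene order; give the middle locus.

The two most frequent reciprocal classes, + + + and ss st cu, are the parental types, so the F1 was + + + / ss st cu.
The two rarest classes, + + cu and ss st +, are the double crossovers. Comparing them with the parentals, only the cu allele has switched, so cu is the middle locus and the order is st – cu – ss.

cu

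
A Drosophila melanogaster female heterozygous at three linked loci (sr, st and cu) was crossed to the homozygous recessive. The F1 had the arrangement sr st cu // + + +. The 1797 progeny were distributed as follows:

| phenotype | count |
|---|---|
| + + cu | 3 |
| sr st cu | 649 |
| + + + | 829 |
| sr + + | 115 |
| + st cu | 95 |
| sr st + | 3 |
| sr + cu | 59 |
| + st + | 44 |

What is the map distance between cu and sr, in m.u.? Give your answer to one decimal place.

The two rarest classes, sr st + and + + cu, are the double crossovers. Comparing them with the parentals, only the cu allele has switched, so cu is the middle locus and the order is st – cu – sr.
Crossovers in the cu–sr interval produce the single-crossover classes + st cu and sr + + (95 + 115 = 210) plus the double crossovers (6).
RF(cu–sr) = (210 + 6) / 1797 = 216/1797 = 0.1202 → 12.0 m.u.

12.0 m.u.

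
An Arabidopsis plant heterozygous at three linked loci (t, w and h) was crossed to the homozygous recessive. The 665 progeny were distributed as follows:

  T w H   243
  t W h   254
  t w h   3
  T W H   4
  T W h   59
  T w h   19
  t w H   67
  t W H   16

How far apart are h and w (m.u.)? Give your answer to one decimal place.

6.3 m.u.

The two most frequent reciprocal classes, T w H and t W h, are the parental types, so the F1 was T w H / t W h.
The two rarest classes, T W H and t w h, are the double crossovers. Comparing them with the parentals, only the w allele has switched, so w is the middle locus and the order is t – w – h.
Crossovers in the w–h interval produce the single-crossover classes T w h and t W H (19 + 16 = 35) plus the double crossovers (7).
RF(w–h) = (35 + 7) / 665 = 42/665 = 0.0632 → 6.3 m.u.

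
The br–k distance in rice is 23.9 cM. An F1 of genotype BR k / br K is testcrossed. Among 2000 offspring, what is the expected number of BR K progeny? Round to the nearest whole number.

239

A map distance of 23.9 cM corresponds to a recombination frequency of 0.239.
The F1 is BR k / br K, so BR K is a recombinant gamete class with expected frequency r/2 = 0.239/2 = 0.1195.
Expected number = 0.1195 × 2000 = 239.00 ≈ 239.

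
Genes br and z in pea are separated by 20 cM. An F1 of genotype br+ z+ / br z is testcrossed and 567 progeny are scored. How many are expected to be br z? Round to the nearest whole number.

A map distance of 20 cM corresponds to a recombination frequency of 0.200.
The F1 is br+ z+ / br z, so br z is a parental gamete class with expected frequency (1 − r)/2 = 0.800/2 = 0.4000.
Expected number = 0.4000 × 567 = 226.80 ≈ 227.

227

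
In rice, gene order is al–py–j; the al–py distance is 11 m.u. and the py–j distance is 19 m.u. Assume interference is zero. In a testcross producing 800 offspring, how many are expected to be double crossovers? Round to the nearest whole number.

Map distances give recombination frequencies of 0.110 and 0.190 for the two intervals.
With no interference, expected double-crossover frequency = 0.110 × 0.190 = 0.02090.
Expected number = 0.02090 × 800 = 16.72 ≈ 17.

17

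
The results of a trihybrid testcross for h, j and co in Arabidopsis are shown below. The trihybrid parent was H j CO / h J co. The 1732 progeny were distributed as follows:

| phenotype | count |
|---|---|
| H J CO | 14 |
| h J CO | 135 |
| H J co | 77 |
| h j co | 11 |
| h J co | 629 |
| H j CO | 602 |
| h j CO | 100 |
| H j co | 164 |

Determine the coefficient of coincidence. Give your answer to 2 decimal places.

The two rarest classes, H J CO and h j co, are the double crossovers. Comparing them with the parentals, only the j allele has switched, so j is the middle locus and the order is h – j – co.
h–j: (177 + 25)/1732 = 0.1166; j–co: (299 + 25)/1732 = 0.1871.
Expected DCO frequency = 0.1166 × 0.1871 ≈ 0.02182; observed = 25/1732 ≈ 0.01443.
Coefficient of coincidence = 0.01443/0.02182 ≈ 0.66.

0.66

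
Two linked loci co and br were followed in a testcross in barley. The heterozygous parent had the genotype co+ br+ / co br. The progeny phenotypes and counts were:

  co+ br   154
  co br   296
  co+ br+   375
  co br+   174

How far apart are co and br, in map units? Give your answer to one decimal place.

32.8 map units

The recombinant classes are co+ br and co br+: 154 + 174 = 328.
Recombination frequency = 328/999 = 0.3283 ≈ 32.8%, i.e. 32.8 map units.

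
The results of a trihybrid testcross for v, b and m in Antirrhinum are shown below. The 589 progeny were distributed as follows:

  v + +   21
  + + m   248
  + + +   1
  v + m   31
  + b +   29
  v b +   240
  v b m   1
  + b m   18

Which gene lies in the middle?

The two most frequent reciprocal classes, v b + and + + m, are the parental types, so the F1 was v b + / + + m.
The two rarest classes, v b m and + + +, are the double crossovers. Comparing them with the parentals, only the m allele has switched, so m is the middle locus and the order is v – m – b.

m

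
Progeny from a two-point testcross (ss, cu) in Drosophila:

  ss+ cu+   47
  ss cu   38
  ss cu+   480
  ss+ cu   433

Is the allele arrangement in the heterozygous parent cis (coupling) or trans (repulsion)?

trans

The two most frequent classes are ss+ cu (433) and ss cu+ (480); these are the parental (non-recombinant) types.
So the F1 carried ss+ cu on one chromosome and ss cu+ on the other — the recessive alleles are on opposite chromosomes (trans / repulsion).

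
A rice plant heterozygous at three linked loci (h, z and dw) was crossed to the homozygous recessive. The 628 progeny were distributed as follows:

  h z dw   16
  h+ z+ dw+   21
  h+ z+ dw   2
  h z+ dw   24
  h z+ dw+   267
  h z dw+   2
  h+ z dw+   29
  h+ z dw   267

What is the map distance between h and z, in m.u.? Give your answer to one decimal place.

6.5 m.u.

The two most frequent reciprocal classes, h z+ dw+ and h+ z dw, are the parental types, so the F1 was h z+ dw+ / h+ z dw.
The two rarest classes, h z dw+ and h+ z+ dw, are the double crossovers. Comparing them with the parentals, only the z allele has switched, so z is the middle locus and the order is h – z – dw.
Crossovers in the h–z interval produce the single-crossover classes h+ z+ dw+ and h z dw (21 + 16 = 37) plus the double crossovers (4).
RF(h–z) = (37 + 4) / 628 = 41/628 = 0.0653 → 6.5 m.u.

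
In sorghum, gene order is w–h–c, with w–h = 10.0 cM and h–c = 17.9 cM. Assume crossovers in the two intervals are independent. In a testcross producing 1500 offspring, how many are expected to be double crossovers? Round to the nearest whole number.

Map distances give recombination frequencies of 0.100 and 0.179 for the two intervals.
With no interference, expected double-crossover frequency = 0.100 × 0.179 = 0.01790.
Expected number = 0.01790 × 1500 = 26.85 ≈ 27.

27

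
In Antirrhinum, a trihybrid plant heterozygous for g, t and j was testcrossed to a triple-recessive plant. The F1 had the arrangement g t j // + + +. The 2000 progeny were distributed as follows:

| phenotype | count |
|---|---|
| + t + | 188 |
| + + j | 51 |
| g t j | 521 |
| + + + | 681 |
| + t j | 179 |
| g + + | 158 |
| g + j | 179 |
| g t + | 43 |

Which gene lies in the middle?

j

The two rarest classes, g t + and + + j, are the double crossovers. Comparing them with the parentals, only the j allele has switched, so j is the middle locus and the order is g – j – t.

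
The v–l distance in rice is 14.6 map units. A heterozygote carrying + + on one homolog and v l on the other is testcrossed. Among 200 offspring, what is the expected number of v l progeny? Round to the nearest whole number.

85

A map distance of 14.6 map units corresponds to a recombination frequency of 0.146.
The F1 is + + / v l, so v l is a parental gamete class with expected frequency (1 − r)/2 = 0.854/2 = 0.4270.
Expected number = 0.4270 × 200 = 85.40 ≈ 85.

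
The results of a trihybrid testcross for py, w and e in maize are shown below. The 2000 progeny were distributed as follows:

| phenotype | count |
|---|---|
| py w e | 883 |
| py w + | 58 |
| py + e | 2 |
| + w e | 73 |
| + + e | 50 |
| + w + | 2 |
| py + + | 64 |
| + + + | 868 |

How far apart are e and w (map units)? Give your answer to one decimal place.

The two most frequent reciprocal classes, py w e and + + +, are the parental types, so the F1 was py w e / + + +.
The two rarest classes, py + e and + w +, are the double crossovers. Comparing them with the parentals, only the w allele has switched, so w is the middle locus and the order is py – w – e.
Crossovers in the w–e interval produce the single-crossover classes py w + and + + e (58 + 50 = 108) plus the double crossovers (4).
RF(w–e) = (108 + 4) / 2000 = 112/2000 = 0.0560 → 5.6 map units.

5.6 map units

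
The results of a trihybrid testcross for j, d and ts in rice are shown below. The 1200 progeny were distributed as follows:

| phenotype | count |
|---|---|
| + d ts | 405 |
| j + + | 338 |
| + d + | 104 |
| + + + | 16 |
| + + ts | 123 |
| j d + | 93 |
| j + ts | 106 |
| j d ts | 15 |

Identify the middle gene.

The two most frequent reciprocal classes, j + + and + d ts, are the parental types, so the F1 was j + + / + d ts.
The two rarest classes, + + + and j d ts, are the double crossovers. Comparing them with the parentals, only the j allele has switched, so j is the middle locus and the order is d – j – ts.

j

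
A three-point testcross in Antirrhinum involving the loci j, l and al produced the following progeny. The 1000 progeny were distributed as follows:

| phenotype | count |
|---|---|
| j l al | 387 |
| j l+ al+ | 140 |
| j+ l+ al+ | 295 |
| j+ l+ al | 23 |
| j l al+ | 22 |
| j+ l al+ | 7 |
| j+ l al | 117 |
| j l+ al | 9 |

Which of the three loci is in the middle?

The two most frequent reciprocal classes, j+ l+ al+ and j l al, are the parental types, so the F1 was j+ l+ al+ / j l al.
The two rarest classes, j+ l al+ and j l+ al, are the double crossovers. Comparing them with the parentals, only the l allele has switched, so l is the middle locus and the order is al – l – j.

l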